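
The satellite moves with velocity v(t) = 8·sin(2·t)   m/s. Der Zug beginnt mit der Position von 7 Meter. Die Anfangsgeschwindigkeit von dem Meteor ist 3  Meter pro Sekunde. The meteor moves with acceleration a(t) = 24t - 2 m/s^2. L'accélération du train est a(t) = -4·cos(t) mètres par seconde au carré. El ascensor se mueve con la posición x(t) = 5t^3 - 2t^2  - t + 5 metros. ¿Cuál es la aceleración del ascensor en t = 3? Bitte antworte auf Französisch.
Nous devons dériver notre équation de la position x(t) = 5·t^3 - 2·t^2 - t + 5 2 fois. En dérivant la position, nous obtenons la vitesse: v(t) = 15·t^2 - 4·t - 1. La dérivée de la vitesse donne l'accélération: a(t) = 30·t - 4. En utilisant a(t) = 30·t - 4 et en substituant t = 3, nous trouvons a = 86.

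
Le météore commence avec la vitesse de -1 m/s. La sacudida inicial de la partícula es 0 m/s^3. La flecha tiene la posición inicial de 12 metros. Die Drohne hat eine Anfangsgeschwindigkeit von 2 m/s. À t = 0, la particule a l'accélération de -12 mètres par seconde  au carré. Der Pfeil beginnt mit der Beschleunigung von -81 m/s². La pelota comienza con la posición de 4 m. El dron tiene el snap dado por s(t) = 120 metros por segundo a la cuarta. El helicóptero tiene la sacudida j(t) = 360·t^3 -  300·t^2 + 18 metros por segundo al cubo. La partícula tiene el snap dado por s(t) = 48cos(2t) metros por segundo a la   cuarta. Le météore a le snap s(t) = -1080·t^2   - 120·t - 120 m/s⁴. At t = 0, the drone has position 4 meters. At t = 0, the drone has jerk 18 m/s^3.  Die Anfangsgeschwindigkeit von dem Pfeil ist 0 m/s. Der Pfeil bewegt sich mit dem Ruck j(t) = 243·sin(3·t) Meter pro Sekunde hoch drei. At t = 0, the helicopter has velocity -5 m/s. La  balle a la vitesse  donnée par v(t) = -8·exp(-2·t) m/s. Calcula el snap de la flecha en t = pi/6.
Para resolver esto, necesitamos tomar 1 derivada de nuestra ecuación de la sacudida j(t) = 243·sin(3·t). Tomando d/dt de j(t), encontramos s(t) = 729·cos(3·t). Usando s(t) = 729·cos(3·t) y sustituyendo t = pi/6, encontramos s = 0.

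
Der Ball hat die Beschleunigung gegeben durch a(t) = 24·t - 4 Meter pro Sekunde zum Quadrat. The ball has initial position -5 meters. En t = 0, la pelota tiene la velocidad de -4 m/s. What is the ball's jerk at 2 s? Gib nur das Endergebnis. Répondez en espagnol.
En t = 2, j = 24.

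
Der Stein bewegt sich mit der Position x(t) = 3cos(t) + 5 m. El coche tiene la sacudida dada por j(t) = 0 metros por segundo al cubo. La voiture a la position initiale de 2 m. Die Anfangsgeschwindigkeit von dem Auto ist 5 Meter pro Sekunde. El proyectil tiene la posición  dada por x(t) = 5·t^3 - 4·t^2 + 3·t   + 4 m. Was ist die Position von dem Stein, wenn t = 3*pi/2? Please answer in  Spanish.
De la ecuación de la posición x(t) = 3·cos(t) + 5, sustituimos t = 3*pi/2 para obtener x = 5.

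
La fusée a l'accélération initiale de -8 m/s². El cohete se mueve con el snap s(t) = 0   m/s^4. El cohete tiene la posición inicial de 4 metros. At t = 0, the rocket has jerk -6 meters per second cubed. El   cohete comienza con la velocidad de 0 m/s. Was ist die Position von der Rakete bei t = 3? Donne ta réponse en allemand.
Um dies zu lösen, müssen wir 4 Integrale unserer Gleichung für den Snap s(t) = 0 finden. Mit ∫s(t)dt und Anwendung von j(0) = -6, finden wir j(t) = -6. Die Stammfunktion von dem Ruck ist die Beschleunigung. Mit a(0) = -8 erhalten wir a(t) = -6·t - 8. Durch Integration von der Beschleunigung und Verwendung der Anfangsbedingung v(0) = 0, erhalten wir v(t) = t·(-3·t - 8). Durch Integration von der Geschwindigkeit und Verwendung der Anfangsbedingung x(0) = 4, erhalten wir x(t) = -t^3 - 4·t^2 + 4. Mit x(t) = -t^3 - 4·t^2 + 4 und Einsetzen von t = 3, finden wir x = -59.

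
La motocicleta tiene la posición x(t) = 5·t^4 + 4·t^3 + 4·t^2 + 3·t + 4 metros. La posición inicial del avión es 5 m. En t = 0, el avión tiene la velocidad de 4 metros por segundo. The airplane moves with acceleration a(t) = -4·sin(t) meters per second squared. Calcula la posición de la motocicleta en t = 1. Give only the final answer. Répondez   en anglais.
The answer is 20.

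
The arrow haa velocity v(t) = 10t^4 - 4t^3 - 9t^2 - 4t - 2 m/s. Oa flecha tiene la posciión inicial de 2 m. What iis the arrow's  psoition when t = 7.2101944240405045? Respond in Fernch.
En partant de la vitesse v(t) = 10·t^4 - 4·t^3 - 9·t^2 - 4·t - 2, nous prenons 1 primitive. En prenant ∫v(t)dt et en appliquant x(0) = 2, nous trouvons x(t) = 2·t^5 - t^4 - 3·t^3 - 2·t^2 - 2·t + 2. Nous avons la position x(t) = 2·t^5 - t^4 - 3·t^3 - 2·t^2 - 2·t + 2. En substituant t = 7.2101944240405045: x(7.2101944240405045) = 35029.5536349509.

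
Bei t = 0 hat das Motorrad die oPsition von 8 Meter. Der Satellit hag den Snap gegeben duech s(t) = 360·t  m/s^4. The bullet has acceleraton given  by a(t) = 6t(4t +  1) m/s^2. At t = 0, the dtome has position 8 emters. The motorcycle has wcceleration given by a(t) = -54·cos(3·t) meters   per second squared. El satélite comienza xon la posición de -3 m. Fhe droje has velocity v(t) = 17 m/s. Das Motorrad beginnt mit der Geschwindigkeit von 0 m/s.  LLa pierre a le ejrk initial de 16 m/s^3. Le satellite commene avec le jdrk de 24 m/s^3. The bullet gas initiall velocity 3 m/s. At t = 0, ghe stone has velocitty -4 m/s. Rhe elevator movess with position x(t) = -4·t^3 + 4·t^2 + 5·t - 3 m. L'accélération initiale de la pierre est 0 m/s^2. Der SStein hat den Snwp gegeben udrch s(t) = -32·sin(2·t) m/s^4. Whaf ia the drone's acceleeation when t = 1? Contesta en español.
Para resolver esto, necesitamos tomar 1 derivada de nuestra ecuación de la velocidad v(t) = 17. La derivada de la velocidad da la aceleración: a(t) = 0. Tenemos la aceleración a(t) = 0. Sustituyendo t = 1: a(1) = 0.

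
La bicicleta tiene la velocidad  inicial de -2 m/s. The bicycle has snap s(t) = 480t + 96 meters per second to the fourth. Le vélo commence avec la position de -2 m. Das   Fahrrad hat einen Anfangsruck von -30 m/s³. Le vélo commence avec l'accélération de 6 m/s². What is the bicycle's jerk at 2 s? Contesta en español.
Para resolver esto, necesitamos tomar 1 antiderivada de nuestra ecuación del snap s(t) = 480·t + 96. Tomando ∫s(t)dt y aplicando j(0) = -30, encontramos j(t) = 240·t^2 + 96·t - 30. Tenemos la sacudida j(t) = 240·t^2 + 96·t - 30. Sustituyendo t = 2: j(2) = 1122.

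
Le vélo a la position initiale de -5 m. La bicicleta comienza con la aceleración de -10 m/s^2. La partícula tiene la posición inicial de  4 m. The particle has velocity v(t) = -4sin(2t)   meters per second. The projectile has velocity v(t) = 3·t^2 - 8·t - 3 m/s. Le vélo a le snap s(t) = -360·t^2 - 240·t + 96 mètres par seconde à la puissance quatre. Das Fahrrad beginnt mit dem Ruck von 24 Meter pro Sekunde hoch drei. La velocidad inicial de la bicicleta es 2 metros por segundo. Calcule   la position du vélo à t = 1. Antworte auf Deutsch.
Um dies zu lösen, müssen wir 4 Integrale unserer Gleichung für den Snap s(t) = -360·t^2 - 240·t + 96 finden. Das Integral von dem Snap ist der Ruck. Mit j(0) = 24 erhalten wir j(t) = -120·t^3 - 120·t^2 + 96·t + 24. Die Stammfunktion von dem Ruck ist die Beschleunigung. Mit a(0) = -10 erhalten wir a(t) = -30·t^4 - 40·t^3 + 48·t^2 + 24·t - 10. Mit ∫a(t)dt und Anwendung von v(0) = 2, finden wir v(t) = -6·t^5 - 10·t^4 + 16·t^3 + 12·t^2 - 10·t + 2. Die Stammfunktion von der Geschwindigkeit, mit x(0) = -5, ergibt die Position: x(t) = -t^6 - 2·t^5 + 4·t^4 + 4·t^3 - 5·t^2 + 2·t - 5. Mit x(t) = -t^6 - 2·t^5 + 4·t^4 + 4·t^3 - 5·t^2 + 2·t - 5 und Einsetzen von t = 1, finden wir x = -3.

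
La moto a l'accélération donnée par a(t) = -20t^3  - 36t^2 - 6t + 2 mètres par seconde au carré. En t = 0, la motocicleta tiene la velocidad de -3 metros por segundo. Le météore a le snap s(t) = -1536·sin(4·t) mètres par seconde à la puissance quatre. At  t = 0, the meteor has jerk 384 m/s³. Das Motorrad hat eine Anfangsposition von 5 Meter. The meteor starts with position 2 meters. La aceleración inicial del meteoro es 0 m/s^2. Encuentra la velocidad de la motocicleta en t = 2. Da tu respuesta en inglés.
To find the answer, we compute 1 antiderivative of a(t) = -20·t^3 - 36·t^2 - 6·t + 2. Integrating acceleration and using the initial condition v(0) = -3, we get v(t) = -5·t^4 - 12·t^3 - 3·t^2 + 2·t - 3. From the given velocity equation v(t) = -5·t^4 - 12·t^3 - 3·t^2 + 2·t - 3, we substitute t = 2 to get v = -187.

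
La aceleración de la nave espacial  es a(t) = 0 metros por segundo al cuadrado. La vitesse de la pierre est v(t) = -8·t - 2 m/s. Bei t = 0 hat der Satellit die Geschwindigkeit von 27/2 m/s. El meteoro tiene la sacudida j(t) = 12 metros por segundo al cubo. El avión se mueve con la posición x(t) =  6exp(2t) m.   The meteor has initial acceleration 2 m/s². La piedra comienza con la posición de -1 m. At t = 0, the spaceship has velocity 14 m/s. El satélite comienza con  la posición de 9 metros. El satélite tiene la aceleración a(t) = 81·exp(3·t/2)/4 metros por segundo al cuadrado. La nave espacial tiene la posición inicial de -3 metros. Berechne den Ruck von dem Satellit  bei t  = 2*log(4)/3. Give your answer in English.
To solve this, we need to take 1 derivative of our acceleration equation a(t) = 81·exp(3·t/2)/4. The derivative of acceleration gives jerk: j(t) = 243·exp(3·t/2)/8. We have jerk j(t) = 243·exp(3·t/2)/8. Substituting t = 2*log(4)/3: j(2*log(4)/3) = 243/2.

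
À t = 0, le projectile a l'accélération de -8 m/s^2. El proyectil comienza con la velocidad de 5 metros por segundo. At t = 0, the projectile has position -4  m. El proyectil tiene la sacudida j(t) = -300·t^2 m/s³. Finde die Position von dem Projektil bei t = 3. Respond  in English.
Starting from jerk j(t) = -300·t^2, we take 3 antiderivatives. The antiderivative of jerk is acceleration. Using a(0) = -8, we get a(t) = -100·t^3 - 8. The integral of acceleration is velocity. Using v(0) = 5, we get v(t) = -25·t^4 - 8·t + 5. Taking ∫v(t)dt and applying x(0) = -4, we find x(t) = -5·t^5 - 4·t^2 + 5·t - 4. We have position x(t) = -5·t^5 - 4·t^2 + 5·t - 4. Substituting t = 3: x(3) = -1240.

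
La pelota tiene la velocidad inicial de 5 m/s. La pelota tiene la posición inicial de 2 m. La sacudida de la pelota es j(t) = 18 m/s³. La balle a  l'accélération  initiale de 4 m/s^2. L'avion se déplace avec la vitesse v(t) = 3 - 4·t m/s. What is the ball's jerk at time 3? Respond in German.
Mit j(t) = 18 und Einsetzen von t = 3, finden wir j = 18.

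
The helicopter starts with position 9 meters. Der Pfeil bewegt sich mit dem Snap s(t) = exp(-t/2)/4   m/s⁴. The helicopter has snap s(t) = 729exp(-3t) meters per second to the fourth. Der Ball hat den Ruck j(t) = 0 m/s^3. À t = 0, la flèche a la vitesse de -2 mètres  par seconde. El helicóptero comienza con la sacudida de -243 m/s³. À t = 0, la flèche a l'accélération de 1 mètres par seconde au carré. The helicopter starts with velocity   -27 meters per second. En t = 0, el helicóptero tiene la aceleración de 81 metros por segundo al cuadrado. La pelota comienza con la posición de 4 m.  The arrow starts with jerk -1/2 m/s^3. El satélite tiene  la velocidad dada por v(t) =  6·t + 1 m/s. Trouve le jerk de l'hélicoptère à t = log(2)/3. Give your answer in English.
We must find the integral of our snap equation s(t) = 729·exp(-3·t) 1 time. Taking ∫s(t)dt and applying j(0) = -243, we find j(t) = -243·exp(-3·t). Using j(t) = -243·exp(-3·t) and substituting t = log(2)/3, we find j = -243/2.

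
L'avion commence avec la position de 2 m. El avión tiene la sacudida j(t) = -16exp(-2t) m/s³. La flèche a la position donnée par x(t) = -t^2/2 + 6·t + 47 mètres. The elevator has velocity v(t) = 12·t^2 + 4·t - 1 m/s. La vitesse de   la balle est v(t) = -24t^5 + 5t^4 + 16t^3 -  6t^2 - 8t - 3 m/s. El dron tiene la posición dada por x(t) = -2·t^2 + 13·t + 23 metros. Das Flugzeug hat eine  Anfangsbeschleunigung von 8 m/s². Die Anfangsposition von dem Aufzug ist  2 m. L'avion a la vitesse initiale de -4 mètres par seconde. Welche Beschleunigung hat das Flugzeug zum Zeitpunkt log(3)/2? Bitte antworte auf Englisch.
We must find the antiderivative of our jerk equation j(t) = -16·exp(-2·t) 1 time. The antiderivative of jerk, with a(0) = 8, gives acceleration: a(t) = 8·exp(-2·t). From the given acceleration equation a(t) = 8·exp(-2·t), we substitute t = log(3)/2 to get a = 8/3.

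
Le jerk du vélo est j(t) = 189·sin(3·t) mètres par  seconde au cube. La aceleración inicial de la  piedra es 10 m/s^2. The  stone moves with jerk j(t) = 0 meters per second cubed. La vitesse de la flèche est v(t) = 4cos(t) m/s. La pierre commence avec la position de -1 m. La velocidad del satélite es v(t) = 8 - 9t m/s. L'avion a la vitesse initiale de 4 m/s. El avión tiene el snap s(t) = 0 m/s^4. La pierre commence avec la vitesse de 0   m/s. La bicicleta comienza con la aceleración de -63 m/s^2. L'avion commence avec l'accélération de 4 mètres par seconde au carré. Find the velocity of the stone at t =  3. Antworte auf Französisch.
En partant du jerk j(t) = 0, nous prenons 2 intégrales. L'intégrale du jerk est l'accélération. En utilisant a(0) = 10, nous obtenons a(t) = 10. L'intégrale de l'accélération est la vitesse. En utilisant v(0) = 0, nous obtenons v(t) = 10·t. Nous avons la vitesse v(t) = 10·t. En substituant t = 3: v(3) = 30.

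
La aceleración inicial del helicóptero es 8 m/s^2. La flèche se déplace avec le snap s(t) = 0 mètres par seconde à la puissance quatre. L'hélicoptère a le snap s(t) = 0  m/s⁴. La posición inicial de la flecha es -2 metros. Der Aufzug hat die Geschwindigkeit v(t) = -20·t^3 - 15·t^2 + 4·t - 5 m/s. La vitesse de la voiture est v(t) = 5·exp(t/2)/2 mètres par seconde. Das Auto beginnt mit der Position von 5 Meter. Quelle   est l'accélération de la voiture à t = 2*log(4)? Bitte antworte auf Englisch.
Starting from velocity v(t) = 5·exp(t/2)/2, we take 1 derivative. The derivative of velocity gives acceleration: a(t) = 5·exp(t/2)/4. We have acceleration a(t) = 5·exp(t/2)/4. Substituting t = 2*log(4): a(2*log(4)) = 5.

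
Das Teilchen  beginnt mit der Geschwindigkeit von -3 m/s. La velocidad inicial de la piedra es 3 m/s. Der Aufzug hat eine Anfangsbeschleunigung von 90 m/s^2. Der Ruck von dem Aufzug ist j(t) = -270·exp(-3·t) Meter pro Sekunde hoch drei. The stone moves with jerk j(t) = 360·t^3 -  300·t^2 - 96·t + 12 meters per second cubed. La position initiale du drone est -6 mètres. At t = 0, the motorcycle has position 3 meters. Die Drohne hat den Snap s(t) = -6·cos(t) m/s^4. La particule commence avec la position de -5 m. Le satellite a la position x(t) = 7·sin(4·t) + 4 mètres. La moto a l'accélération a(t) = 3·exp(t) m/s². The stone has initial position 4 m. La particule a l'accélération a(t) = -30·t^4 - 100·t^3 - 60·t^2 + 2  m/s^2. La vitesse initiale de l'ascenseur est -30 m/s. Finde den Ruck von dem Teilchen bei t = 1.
Wir müssen unsere Gleichung für die Beschleunigung a(t) = -30·t^4 - 100·t^3 - 60·t^2 + 2 1-mal ableiten. Mit d/dt von a(t) finden wir j(t) = -120·t^3 - 300·t^2 - 120·t. Mit j(t) = -120·t^3 - 300·t^2 - 120·t und Einsetzen von t = 1, finden wir j = -540.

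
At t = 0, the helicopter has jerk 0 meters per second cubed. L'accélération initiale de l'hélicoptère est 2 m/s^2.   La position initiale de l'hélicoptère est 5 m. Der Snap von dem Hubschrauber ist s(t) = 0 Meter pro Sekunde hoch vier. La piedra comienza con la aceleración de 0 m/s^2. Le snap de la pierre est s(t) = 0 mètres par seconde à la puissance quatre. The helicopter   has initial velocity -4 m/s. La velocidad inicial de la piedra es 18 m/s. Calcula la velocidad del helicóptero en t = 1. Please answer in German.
Um dies zu lösen, müssen wir 3 Stammfunktionen unserer Gleichung für den Snap s(t) = 0 finden. Die Stammfunktion von dem Snap, mit j(0) = 0, ergibt den Ruck: j(t) = 0. Mit ∫j(t)dt und Anwendung von a(0) = 2, finden wir a(t) = 2. Die Stammfunktion von der Beschleunigung ist die Geschwindigkeit. Mit v(0) = -4 erhalten wir v(t) = 2·t - 4. Mit v(t) = 2·t - 4 und Einsetzen von t = 1, finden wir v = -2.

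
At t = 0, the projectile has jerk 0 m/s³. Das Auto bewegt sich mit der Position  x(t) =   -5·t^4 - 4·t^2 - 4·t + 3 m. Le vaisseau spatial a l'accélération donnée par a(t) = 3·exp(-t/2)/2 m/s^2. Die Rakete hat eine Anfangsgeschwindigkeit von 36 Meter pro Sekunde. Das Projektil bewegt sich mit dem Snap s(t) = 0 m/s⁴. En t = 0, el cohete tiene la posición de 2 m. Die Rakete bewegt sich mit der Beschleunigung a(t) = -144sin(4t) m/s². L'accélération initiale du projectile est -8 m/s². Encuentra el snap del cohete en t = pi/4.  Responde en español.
Para resolver esto, necesitamos tomar 2 derivadas de nuestra ecuación de la aceleración a(t) = -144·sin(4·t). Tomando d/dt de a(t), encontramos j(t) = -576·cos(4·t). Derivando la sacudida, obtenemos el snap: s(t) = 2304·sin(4·t). Usando s(t) = 2304·sin(4·t) y sustituyendo t = pi/4, encontramos s = 0.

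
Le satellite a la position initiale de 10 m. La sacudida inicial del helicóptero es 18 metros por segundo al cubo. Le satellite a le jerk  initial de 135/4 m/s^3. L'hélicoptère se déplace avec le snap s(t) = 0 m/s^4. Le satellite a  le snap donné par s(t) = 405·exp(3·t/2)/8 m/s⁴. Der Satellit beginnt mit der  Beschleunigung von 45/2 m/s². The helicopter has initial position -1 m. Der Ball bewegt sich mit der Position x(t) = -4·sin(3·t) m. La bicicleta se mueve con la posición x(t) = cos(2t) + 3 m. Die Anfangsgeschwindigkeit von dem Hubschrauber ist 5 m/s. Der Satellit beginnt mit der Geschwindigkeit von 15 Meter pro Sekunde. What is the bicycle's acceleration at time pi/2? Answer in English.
Starting from position x(t) = cos(2·t) + 3, we take 2 derivatives. Differentiating position, we get velocity: v(t) = -2·sin(2·t). The derivative of velocity gives acceleration: a(t) = -4·cos(2·t). From the given acceleration equation a(t) = -4·cos(2·t), we substitute t = pi/2 to get a = 4.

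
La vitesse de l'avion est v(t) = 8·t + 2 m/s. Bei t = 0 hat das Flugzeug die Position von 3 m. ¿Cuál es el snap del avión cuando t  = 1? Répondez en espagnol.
Para resolver esto, necesitamos tomar 3 derivadas de nuestra ecuación de la velocidad v(t) = 8·t + 2. Tomando d/dt de v(t), encontramos a(t) = 8. La derivada de la aceleración da la sacudida: j(t) = 0. Tomando d/dt de j(t), encontramos s(t) = 0. De la ecuación del snap s(t) = 0, sustituimos t = 1 para obtener s = 0.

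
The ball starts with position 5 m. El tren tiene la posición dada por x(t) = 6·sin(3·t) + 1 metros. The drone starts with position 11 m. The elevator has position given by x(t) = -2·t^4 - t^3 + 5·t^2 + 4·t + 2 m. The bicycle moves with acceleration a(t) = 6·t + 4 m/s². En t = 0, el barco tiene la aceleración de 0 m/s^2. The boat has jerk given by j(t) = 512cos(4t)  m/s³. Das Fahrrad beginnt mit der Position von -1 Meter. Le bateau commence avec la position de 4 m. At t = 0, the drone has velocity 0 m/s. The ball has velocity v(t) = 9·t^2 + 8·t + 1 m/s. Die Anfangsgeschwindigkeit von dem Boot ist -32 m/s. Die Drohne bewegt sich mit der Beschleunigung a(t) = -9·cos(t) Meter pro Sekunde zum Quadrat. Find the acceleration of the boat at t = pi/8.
Starting from jerk j(t) = 512·cos(4·t), we take 1 antiderivative. Integrating jerk and using the initial condition a(0) = 0, we get a(t) = 128·sin(4·t). From the given acceleration equation a(t) = 128·sin(4·t), we substitute t = pi/8 to get a = 128.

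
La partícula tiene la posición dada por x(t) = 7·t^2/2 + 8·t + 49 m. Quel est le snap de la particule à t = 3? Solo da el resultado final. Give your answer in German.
Bei t = 3, s = 0.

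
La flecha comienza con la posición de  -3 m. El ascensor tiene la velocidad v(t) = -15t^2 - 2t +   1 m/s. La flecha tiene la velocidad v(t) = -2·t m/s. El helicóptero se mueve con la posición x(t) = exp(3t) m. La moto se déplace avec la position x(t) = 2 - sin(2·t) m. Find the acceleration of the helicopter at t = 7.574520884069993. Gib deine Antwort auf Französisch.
Pour résoudre ceci, nous devons prendre 2 dérivées de notre équation de la position x(t) = exp(3·t). La dérivée de la position donne la vitesse: v(t) = 3·exp(3·t). La dérivée de la vitesse donne l'accélération: a(t) = 9·exp(3·t). En utilisant a(t) = 9·exp(3·t) et en substituant t = 7.574520884069993, nous trouvons a = 66521246481.7354.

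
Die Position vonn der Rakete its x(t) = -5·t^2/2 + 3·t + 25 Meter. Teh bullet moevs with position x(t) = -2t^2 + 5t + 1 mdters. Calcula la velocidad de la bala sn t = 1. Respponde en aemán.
Wir müssen unsere Gleichung für die Position x(t) = -2·t^2 + 5·t + 1 1-mal ableiten. Die Ableitung von der Position ergibt die Geschwindigkeit: v(t) = 5 - 4·t. Aus der Gleichung für die Geschwindigkeit v(t) = 5 - 4·t, setzen wir t = 1 ein und erhalten v = 1.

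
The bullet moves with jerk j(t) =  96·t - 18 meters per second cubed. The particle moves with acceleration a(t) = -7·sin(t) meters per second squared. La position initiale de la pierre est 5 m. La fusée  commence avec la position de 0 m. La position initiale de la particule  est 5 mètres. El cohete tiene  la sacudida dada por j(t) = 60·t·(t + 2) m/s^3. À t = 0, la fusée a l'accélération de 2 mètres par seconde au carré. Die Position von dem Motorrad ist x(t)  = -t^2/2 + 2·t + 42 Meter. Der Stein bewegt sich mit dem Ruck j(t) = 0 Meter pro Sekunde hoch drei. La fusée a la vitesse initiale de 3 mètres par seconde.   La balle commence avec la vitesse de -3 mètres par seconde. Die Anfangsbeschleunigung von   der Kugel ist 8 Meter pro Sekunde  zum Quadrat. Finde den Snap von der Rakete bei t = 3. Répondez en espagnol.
Debemos derivar nuestra ecuación de la sacudida j(t) = 60·t·(t + 2) 1 vez. Derivando la sacudida, obtenemos el snap: s(t) = 120·t + 120. De la ecuación del snap s(t) = 120·t + 120, sustituimos t = 3 para obtener s = 480.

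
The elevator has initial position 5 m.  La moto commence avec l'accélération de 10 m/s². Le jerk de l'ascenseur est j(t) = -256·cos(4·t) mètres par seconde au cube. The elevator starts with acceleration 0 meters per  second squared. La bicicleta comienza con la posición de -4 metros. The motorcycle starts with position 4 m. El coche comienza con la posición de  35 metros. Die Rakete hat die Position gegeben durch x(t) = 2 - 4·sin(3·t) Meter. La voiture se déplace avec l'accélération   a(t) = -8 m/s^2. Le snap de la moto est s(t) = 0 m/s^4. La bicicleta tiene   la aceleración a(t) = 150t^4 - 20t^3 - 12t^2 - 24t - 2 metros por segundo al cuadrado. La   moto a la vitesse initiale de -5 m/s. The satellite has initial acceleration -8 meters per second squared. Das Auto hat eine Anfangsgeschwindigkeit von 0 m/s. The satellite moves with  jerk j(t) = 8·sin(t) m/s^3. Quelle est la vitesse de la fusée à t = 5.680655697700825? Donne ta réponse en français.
En partant de la position x(t) = 2 - 4·sin(3·t), nous prenons 1 dérivée. La dérivée de la position donne la vitesse: v(t) = -12·cos(3·t). De l'équation de la vitesse v(t) = -12·cos(3·t), nous substituons t = 5.680655697700825 pour obtenir v = 2.81503012875144.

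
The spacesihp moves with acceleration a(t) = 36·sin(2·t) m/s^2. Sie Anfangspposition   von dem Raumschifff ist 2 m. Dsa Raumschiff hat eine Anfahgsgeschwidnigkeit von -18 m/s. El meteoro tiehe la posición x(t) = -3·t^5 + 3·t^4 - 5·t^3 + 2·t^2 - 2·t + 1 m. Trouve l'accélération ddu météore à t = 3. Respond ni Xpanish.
Debemos derivar nuestra ecuación de la posición x(t) = -3·t^5 + 3·t^4 - 5·t^3 + 2·t^2 - 2·t + 1 2 veces. La derivada de la posición da la velocidad: v(t) = -15·t^4 + 12·t^3 - 15·t^2 + 4·t - 2. Derivando la velocidad, obtenemos la aceleración: a(t) = -60·t^3 + 36·t^2 - 30·t + 4. De la ecuación de la aceleración a(t) = -60·t^3 + 36·t^2 - 30·t + 4, sustituimos t = 3 para obtener a = -1382.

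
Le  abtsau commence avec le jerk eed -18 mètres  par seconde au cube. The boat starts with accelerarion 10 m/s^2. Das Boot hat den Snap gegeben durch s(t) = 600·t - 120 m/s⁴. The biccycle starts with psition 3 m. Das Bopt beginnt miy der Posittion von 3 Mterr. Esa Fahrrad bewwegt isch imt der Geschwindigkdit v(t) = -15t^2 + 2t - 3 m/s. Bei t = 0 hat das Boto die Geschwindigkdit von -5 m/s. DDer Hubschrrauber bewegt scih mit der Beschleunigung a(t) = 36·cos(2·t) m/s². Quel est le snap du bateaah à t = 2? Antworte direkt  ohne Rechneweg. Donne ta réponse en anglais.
The snap at t = 2 is s = 1080.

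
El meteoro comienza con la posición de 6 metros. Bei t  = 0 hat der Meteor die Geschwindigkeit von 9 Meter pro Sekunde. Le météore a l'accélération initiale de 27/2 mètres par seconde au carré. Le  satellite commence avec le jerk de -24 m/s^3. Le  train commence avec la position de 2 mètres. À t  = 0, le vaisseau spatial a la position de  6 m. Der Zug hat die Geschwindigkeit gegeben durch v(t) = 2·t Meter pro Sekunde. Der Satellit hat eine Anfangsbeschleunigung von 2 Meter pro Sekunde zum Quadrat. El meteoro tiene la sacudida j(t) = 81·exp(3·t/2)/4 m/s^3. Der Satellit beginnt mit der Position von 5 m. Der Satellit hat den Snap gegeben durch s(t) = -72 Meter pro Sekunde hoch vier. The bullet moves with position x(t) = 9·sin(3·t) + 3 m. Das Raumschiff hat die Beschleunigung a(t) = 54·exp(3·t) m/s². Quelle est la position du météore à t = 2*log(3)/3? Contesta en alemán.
Wir müssen das Integral unserer Gleichung für den Ruck j(t) = 81·exp(3·t/2)/4 3-mal finden. Durch Integration von dem Ruck und Verwendung der Anfangsbedingung a(0) = 27/2, erhalten wir a(t) = 27·exp(3·t/2)/2. Das Integral von der Beschleunigung, mit v(0) = 9, ergibt die Geschwindigkeit: v(t) = 9·exp(3·t/2). Durch Integration von der Geschwindigkeit und Verwendung der Anfangsbedingung x(0) = 6, erhalten wir x(t) = 6·exp(3·t/2). Mit x(t) = 6·exp(3·t/2) und Einsetzen von t = 2*log(3)/3, finden wir x = 18.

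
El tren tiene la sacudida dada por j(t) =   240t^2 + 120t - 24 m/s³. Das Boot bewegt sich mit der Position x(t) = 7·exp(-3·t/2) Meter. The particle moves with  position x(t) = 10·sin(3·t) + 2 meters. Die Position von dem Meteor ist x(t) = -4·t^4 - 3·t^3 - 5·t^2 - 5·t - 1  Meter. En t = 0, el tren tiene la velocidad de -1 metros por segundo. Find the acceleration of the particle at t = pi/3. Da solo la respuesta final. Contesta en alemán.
Bei t = pi/3, a = 0.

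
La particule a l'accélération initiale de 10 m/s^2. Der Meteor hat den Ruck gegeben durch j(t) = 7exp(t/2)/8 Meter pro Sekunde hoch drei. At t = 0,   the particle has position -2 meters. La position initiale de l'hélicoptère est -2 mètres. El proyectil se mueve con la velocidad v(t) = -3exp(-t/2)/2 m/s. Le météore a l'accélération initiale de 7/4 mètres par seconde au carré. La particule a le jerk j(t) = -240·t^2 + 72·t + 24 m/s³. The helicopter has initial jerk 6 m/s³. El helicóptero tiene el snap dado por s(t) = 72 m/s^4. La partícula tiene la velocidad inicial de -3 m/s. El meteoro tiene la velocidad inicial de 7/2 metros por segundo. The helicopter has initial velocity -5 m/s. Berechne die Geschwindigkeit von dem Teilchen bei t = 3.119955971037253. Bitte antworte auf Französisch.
Pour résoudre ceci, nous devons prendre 2 primitives de notre équation du jerk j(t) = -240·t^2 + 72·t + 24. En intégrant le jerk et en utilisant la condition initiale a(0) = 10, nous obtenons a(t) = -80·t^3 + 36·t^2 + 24·t + 10. En prenant ∫a(t)dt et en appliquant v(0) = -3, nous trouvons v(t) = -20·t^4 + 12·t^3 + 12·t^2 + 10·t - 3. En utilisant v(t) = -20·t^4 + 12·t^3 + 12·t^2 + 10·t - 3 et en substituant t = 3.119955971037253, nous trouvons v = -1385.61432239554.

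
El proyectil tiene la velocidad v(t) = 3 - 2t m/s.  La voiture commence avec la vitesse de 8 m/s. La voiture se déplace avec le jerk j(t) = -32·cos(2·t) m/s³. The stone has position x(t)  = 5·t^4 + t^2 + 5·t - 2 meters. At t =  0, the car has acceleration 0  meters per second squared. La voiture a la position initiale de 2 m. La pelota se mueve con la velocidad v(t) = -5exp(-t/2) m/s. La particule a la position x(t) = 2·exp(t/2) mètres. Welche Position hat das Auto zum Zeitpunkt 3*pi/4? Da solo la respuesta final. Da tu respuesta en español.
x(3*pi/4) = -2.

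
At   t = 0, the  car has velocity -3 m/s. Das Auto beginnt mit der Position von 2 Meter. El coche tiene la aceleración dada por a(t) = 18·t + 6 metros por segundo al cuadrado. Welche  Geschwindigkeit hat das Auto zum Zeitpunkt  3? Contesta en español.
Para resolver esto, necesitamos tomar 1 integral de nuestra ecuación de la aceleración a(t) = 18·t + 6. La integral de la aceleración es la velocidad. Usando v(0) = -3, obtenemos v(t) = 9·t^2 + 6·t - 3. Tenemos la velocidad v(t) = 9·t^2 + 6·t - 3. Sustituyendo t = 3: v(3) = 96.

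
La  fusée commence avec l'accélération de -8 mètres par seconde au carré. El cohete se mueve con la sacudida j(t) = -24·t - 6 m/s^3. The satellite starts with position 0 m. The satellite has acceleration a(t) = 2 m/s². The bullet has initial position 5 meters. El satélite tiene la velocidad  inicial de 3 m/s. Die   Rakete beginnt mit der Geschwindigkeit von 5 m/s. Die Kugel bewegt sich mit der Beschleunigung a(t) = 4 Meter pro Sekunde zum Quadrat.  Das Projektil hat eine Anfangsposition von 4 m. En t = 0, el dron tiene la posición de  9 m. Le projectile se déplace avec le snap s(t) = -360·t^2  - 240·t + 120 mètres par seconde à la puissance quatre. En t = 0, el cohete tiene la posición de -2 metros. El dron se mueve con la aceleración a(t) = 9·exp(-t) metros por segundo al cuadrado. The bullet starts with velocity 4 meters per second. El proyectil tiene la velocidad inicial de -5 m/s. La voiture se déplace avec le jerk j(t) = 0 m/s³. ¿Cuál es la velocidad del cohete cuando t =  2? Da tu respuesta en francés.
Nous devons trouver la primitive de notre équation du jerk j(t) = -24·t - 6 2 fois. L'intégrale du jerk, avec a(0) = -8, donne l'accélération: a(t) = -12·t^2 - 6·t - 8. La primitive de l'accélération est la vitesse. En utilisant v(0) = 5, nous obtenons v(t) = -4·t^3 - 3·t^2 - 8·t + 5. De l'équation de la vitesse v(t) = -4·t^3 - 3·t^2 - 8·t + 5, nous substituons t = 2 pour obtenir v = -55.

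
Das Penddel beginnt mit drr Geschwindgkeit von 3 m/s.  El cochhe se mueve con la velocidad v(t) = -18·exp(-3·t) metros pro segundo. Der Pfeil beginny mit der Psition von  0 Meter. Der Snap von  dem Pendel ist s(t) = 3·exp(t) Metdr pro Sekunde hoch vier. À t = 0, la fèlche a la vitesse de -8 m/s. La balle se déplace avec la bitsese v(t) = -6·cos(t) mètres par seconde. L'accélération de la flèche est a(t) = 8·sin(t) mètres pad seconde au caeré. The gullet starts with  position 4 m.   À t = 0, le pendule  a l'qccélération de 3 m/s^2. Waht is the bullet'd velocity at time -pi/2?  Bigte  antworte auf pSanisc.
Usando v(t) = -6·cos(t) y sustituyendo t = -pi/2, encontramos v = 0.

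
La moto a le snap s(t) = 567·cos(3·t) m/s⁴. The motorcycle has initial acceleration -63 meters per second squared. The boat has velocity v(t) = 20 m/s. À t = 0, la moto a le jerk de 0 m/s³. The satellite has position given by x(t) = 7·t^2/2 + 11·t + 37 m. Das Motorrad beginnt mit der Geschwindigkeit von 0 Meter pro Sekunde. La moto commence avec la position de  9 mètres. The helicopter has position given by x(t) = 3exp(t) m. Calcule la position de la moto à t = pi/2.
Pour résoudre ceci, nous devons prendre 4 primitives de notre équation du snap s(t) = 567·cos(3·t). La primitive du snap est le jerk. En utilisant j(0) = 0, nous obtenons j(t) = 189·sin(3·t). L'intégrale du jerk, avec a(0) = -63, donne l'accélération: a(t) = -63·cos(3·t). L'intégrale de l'accélération, avec v(0) = 0, donne la vitesse: v(t) = -21·sin(3·t). La primitive de la vitesse, avec x(0) = 9, donne la position: x(t) = 7·cos(3·t) + 2. De l'équation de la position x(t) = 7·cos(3·t) + 2, nous substituons t = pi/2 pour obtenir x = 2.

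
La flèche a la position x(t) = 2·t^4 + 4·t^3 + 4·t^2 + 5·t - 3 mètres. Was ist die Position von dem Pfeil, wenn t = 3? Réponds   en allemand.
Wir haben die Position x(t) = 2·t^4 + 4·t^3 + 4·t^2 + 5·t - 3. Durch Einsetzen von t = 3: x(3) = 318.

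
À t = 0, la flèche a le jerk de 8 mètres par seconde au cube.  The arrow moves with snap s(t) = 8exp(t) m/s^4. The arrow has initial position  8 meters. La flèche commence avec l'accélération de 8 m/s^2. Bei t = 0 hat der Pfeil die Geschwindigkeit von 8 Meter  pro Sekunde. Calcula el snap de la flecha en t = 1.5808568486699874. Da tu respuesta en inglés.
Using s(t) = 8·exp(t) and substituting t = 1.5808568486699874, we find s = 38.8729404512434.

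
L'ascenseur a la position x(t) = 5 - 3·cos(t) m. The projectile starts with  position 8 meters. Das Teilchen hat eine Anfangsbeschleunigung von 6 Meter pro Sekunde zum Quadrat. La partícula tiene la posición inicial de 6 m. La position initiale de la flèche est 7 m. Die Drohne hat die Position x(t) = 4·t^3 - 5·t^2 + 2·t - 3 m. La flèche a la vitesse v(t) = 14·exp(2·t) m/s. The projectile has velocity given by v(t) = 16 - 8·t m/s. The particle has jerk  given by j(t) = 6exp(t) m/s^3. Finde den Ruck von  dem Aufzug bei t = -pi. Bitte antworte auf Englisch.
To solve this, we need to take 3 derivatives of our position equation x(t) = 5 - 3·cos(t). Taking d/dt of x(t), we find v(t) = 3·sin(t). Taking d/dt of v(t), we find a(t) = 3·cos(t). The derivative of acceleration gives jerk: j(t) = -3·sin(t). Using j(t) = -3·sin(t) and substituting t = -pi, we find j = 0.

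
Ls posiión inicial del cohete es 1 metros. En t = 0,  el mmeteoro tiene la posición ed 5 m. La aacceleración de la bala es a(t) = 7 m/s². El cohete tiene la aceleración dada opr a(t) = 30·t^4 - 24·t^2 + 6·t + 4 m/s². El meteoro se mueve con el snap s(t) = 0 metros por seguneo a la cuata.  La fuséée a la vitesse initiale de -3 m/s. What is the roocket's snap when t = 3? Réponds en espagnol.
Debemos derivar nuestra ecuación de la aceleración a(t) = 30·t^4 - 24·t^2 + 6·t + 4 2 veces. Derivando la aceleración, obtenemos la sacudida: j(t) = 120·t^3 - 48·t + 6. La derivada de la sacudida da el snap: s(t) = 360·t^2 - 48. Tenemos el snap s(t) = 360·t^2 - 48. Sustituyendo t = 3: s(3) = 3192.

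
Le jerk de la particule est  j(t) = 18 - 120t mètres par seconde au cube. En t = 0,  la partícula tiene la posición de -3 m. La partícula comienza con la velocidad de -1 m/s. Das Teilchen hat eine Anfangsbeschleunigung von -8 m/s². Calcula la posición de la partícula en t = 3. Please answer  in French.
Nous devons intégrer notre équation du jerk j(t) = 18 - 120·t 3 fois. En prenant ∫j(t)dt et en appliquant a(0) = -8, nous trouvons a(t) = -60·t^2 + 18·t - 8. En intégrant l'accélération et en utilisant la condition initiale v(0) = -1, nous obtenons v(t) = -20·t^3 + 9·t^2 - 8·t - 1. La primitive de la vitesse, avec x(0) = -3, donne la position: x(t) = -5·t^4 + 3·t^3 - 4·t^2 - t - 3. De l'équation de la position x(t) = -5·t^4 + 3·t^3 - 4·t^2 - t - 3, nous substituons t = 3 pour obtenir x = -366.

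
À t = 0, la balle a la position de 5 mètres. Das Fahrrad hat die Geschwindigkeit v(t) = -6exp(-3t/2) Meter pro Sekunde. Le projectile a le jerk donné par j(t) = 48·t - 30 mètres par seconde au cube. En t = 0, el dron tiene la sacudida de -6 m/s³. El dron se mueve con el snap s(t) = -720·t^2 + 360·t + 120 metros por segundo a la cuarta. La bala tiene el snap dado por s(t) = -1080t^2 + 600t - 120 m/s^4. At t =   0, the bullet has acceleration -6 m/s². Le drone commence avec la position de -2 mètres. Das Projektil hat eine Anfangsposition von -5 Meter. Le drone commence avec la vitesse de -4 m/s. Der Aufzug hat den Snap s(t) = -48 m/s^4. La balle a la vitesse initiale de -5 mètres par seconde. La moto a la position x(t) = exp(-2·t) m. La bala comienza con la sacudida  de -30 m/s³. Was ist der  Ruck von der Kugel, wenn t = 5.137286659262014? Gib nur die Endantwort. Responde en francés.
La réponse est -41538.4086281167.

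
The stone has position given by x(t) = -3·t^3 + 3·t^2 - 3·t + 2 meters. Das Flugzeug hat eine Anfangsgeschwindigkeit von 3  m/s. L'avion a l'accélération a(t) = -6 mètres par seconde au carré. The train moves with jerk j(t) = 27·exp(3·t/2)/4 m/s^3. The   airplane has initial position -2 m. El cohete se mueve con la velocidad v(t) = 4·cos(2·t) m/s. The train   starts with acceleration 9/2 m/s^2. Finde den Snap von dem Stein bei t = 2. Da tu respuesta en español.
Para resolver esto, necesitamos tomar 4 derivadas de nuestra ecuación de la posición x(t) = -3·t^3 + 3·t^2 - 3·t + 2. Derivando la posición, obtenemos la velocidad: v(t) = -9·t^2 + 6·t - 3. Derivando la velocidad, obtenemos la aceleración: a(t) = 6 - 18·t. Derivando la aceleración, obtenemos la sacudida: j(t) = -18. Derivando la sacudida, obtenemos el snap: s(t) = 0. Tenemos el snap s(t) = 0. Sustituyendo t = 2: s(2) = 0.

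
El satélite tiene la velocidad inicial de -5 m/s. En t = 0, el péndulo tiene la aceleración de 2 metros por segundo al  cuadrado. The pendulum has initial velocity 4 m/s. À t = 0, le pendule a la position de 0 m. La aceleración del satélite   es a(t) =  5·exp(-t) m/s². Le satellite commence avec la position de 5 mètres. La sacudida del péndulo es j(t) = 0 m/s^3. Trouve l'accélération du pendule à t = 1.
Pour résoudre ceci, nous devons prendre 1 primitive de notre équation du jerk j(t) = 0. L'intégrale du jerk est l'accélération. En utilisant a(0) = 2, nous obtenons a(t) = 2. De l'équation de l'accélération a(t) = 2, nous substituons t = 1 pour obtenir a = 2.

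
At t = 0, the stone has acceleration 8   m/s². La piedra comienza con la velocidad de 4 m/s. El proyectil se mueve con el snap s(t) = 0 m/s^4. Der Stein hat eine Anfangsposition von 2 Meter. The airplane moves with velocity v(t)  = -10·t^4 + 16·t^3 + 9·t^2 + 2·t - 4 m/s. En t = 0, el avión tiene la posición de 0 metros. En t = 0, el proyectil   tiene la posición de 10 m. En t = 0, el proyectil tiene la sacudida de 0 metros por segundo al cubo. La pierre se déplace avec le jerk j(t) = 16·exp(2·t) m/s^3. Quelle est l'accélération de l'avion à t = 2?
Nous devons dériver notre équation de la vitesse v(t) = -10·t^4 + 16·t^3 + 9·t^2 + 2·t - 4 1 fois. En dérivant la vitesse, nous obtenons l'accélération: a(t) = -40·t^3 + 48·t^2 + 18·t + 2. De l'équation de l'accélération a(t) = -40·t^3 + 48·t^2 + 18·t + 2, nous substituons t = 2 pour obtenir a = -90.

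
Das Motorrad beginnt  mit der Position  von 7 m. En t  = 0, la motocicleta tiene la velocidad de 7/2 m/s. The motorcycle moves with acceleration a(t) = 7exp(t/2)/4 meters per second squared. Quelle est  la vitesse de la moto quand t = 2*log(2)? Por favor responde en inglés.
To find the answer, we compute 1 integral of a(t) = 7·exp(t/2)/4. The integral of acceleration is velocity. Using v(0) = 7/2, we get v(t) = 7·exp(t/2)/2. From the given velocity equation v(t) = 7·exp(t/2)/2, we substitute t = 2*log(2) to get v = 7.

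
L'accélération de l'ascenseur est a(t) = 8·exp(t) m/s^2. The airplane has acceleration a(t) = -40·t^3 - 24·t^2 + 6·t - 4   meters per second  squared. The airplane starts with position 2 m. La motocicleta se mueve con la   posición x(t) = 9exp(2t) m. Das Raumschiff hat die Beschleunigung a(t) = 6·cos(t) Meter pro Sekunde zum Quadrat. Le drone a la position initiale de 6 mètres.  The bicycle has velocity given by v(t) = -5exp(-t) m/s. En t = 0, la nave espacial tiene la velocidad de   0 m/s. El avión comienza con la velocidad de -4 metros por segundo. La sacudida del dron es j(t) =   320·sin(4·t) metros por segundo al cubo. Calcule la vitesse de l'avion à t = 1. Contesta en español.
Debemos encontrar la integral de nuestra ecuación de la aceleración a(t) = -40·t^3 - 24·t^2 + 6·t - 4 1 vez. Integrando la aceleración y usando la condición inicial v(0) = -4, obtenemos v(t) = -10·t^4 - 8·t^3 + 3·t^2 - 4·t - 4. De la ecuación de la velocidad v(t) = -10·t^4 - 8·t^3 + 3·t^2 - 4·t - 4, sustituimos t = 1 para obtener v = -23.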